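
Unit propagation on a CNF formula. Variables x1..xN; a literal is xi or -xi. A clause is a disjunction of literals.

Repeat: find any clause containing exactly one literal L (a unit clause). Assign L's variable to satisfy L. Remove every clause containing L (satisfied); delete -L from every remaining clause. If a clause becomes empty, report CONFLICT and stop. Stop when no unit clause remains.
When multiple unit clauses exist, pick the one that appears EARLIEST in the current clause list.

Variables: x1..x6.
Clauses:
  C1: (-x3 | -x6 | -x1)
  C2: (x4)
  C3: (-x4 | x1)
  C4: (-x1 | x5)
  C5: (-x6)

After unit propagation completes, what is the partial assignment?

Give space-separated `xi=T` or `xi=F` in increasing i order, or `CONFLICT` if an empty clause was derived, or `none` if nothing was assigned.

unit clause [4] forces x4=T; simplify:
  drop -4 from [-4, 1] -> [1]
  satisfied 1 clause(s); 4 remain; assigned so far: [4]
unit clause [1] forces x1=T; simplify:
  drop -1 from [-3, -6, -1] -> [-3, -6]
  drop -1 from [-1, 5] -> [5]
  satisfied 1 clause(s); 3 remain; assigned so far: [1, 4]
unit clause [5] forces x5=T; simplify:
  satisfied 1 clause(s); 2 remain; assigned so far: [1, 4, 5]
unit clause [-6] forces x6=F; simplify:
  satisfied 2 clause(s); 0 remain; assigned so far: [1, 4, 5, 6]

Answer: x1=T x4=T x5=T x6=F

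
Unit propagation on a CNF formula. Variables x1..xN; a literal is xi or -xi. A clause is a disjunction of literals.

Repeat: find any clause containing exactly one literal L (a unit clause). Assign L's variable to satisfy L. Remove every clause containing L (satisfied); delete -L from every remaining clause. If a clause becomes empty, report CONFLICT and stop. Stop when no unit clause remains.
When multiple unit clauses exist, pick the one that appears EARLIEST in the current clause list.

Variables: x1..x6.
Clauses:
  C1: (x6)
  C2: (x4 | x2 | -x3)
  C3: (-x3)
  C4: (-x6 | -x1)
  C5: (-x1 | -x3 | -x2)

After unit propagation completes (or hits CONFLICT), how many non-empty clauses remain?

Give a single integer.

Answer: 0

Derivation:
unit clause [6] forces x6=T; simplify:
  drop -6 from [-6, -1] -> [-1]
  satisfied 1 clause(s); 4 remain; assigned so far: [6]
unit clause [-3] forces x3=F; simplify:
  satisfied 3 clause(s); 1 remain; assigned so far: [3, 6]
unit clause [-1] forces x1=F; simplify:
  satisfied 1 clause(s); 0 remain; assigned so far: [1, 3, 6]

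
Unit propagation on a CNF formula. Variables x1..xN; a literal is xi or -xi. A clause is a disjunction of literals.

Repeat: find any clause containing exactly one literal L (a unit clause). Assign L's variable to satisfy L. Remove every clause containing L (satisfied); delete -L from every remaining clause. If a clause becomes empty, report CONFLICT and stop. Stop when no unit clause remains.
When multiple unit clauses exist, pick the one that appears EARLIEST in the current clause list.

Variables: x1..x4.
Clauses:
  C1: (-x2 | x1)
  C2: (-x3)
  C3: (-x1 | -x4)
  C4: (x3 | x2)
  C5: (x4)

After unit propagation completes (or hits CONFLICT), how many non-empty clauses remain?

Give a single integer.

unit clause [-3] forces x3=F; simplify:
  drop 3 from [3, 2] -> [2]
  satisfied 1 clause(s); 4 remain; assigned so far: [3]
unit clause [2] forces x2=T; simplify:
  drop -2 from [-2, 1] -> [1]
  satisfied 1 clause(s); 3 remain; assigned so far: [2, 3]
unit clause [1] forces x1=T; simplify:
  drop -1 from [-1, -4] -> [-4]
  satisfied 1 clause(s); 2 remain; assigned so far: [1, 2, 3]
unit clause [-4] forces x4=F; simplify:
  drop 4 from [4] -> [] (empty!)
  satisfied 1 clause(s); 1 remain; assigned so far: [1, 2, 3, 4]
CONFLICT (empty clause)

Answer: 0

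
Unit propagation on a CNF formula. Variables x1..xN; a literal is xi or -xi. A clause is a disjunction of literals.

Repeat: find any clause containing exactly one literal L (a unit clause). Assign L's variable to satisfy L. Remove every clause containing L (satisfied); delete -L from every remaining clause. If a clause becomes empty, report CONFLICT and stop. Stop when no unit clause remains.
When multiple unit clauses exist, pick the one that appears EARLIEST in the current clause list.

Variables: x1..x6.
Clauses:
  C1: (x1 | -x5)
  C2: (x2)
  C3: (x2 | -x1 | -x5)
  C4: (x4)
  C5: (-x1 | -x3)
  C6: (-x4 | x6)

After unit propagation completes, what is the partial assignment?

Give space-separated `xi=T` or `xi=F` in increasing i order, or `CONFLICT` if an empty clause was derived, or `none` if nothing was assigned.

Answer: x2=T x4=T x6=T

Derivation:
unit clause [2] forces x2=T; simplify:
  satisfied 2 clause(s); 4 remain; assigned so far: [2]
unit clause [4] forces x4=T; simplify:
  drop -4 from [-4, 6] -> [6]
  satisfied 1 clause(s); 3 remain; assigned so far: [2, 4]
unit clause [6] forces x6=T; simplify:
  satisfied 1 clause(s); 2 remain; assigned so far: [2, 4, 6]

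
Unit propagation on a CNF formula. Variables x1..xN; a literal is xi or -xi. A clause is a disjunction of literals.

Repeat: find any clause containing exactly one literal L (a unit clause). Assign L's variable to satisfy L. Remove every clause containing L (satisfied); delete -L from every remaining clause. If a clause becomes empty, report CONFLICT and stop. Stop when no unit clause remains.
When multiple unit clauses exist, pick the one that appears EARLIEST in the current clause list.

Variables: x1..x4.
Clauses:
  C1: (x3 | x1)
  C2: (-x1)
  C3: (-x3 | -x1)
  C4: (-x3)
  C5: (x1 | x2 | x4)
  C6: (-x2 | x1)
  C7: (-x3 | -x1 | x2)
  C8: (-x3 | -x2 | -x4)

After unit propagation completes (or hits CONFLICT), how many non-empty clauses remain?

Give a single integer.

Answer: 3

Derivation:
unit clause [-1] forces x1=F; simplify:
  drop 1 from [3, 1] -> [3]
  drop 1 from [1, 2, 4] -> [2, 4]
  drop 1 from [-2, 1] -> [-2]
  satisfied 3 clause(s); 5 remain; assigned so far: [1]
unit clause [3] forces x3=T; simplify:
  drop -3 from [-3] -> [] (empty!)
  drop -3 from [-3, -2, -4] -> [-2, -4]
  satisfied 1 clause(s); 4 remain; assigned so far: [1, 3]
CONFLICT (empty clause)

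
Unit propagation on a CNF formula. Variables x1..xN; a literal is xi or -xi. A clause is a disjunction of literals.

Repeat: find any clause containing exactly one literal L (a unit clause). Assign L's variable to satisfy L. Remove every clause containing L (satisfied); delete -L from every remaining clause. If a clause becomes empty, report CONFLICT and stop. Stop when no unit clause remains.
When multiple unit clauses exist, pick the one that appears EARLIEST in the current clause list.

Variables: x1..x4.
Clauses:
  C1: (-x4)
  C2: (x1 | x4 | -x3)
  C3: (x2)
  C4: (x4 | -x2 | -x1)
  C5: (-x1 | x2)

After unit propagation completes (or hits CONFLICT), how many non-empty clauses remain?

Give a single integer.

Answer: 0

Derivation:
unit clause [-4] forces x4=F; simplify:
  drop 4 from [1, 4, -3] -> [1, -3]
  drop 4 from [4, -2, -1] -> [-2, -1]
  satisfied 1 clause(s); 4 remain; assigned so far: [4]
unit clause [2] forces x2=T; simplify:
  drop -2 from [-2, -1] -> [-1]
  satisfied 2 clause(s); 2 remain; assigned so far: [2, 4]
unit clause [-1] forces x1=F; simplify:
  drop 1 from [1, -3] -> [-3]
  satisfied 1 clause(s); 1 remain; assigned so far: [1, 2, 4]
unit clause [-3] forces x3=F; simplify:
  satisfied 1 clause(s); 0 remain; assigned so far: [1, 2, 3, 4]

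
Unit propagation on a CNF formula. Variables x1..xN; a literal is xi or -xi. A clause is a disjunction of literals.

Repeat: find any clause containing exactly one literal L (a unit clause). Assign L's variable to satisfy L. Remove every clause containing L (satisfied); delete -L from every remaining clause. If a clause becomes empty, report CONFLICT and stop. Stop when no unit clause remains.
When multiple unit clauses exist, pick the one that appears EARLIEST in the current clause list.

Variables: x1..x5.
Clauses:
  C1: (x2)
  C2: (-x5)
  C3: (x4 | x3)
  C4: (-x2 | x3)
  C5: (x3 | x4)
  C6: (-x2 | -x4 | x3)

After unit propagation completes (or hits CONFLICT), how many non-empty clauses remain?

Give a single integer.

Answer: 0

Derivation:
unit clause [2] forces x2=T; simplify:
  drop -2 from [-2, 3] -> [3]
  drop -2 from [-2, -4, 3] -> [-4, 3]
  satisfied 1 clause(s); 5 remain; assigned so far: [2]
unit clause [-5] forces x5=F; simplify:
  satisfied 1 clause(s); 4 remain; assigned so far: [2, 5]
unit clause [3] forces x3=T; simplify:
  satisfied 4 clause(s); 0 remain; assigned so far: [2, 3, 5]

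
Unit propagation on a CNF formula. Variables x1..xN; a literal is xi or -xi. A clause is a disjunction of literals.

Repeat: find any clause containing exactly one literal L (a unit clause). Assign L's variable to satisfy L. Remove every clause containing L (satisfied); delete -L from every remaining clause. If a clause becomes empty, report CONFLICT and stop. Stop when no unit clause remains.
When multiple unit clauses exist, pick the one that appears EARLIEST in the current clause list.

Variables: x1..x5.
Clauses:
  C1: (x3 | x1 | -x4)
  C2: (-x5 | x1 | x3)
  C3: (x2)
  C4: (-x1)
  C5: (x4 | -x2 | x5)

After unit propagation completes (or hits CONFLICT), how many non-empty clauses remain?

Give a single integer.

unit clause [2] forces x2=T; simplify:
  drop -2 from [4, -2, 5] -> [4, 5]
  satisfied 1 clause(s); 4 remain; assigned so far: [2]
unit clause [-1] forces x1=F; simplify:
  drop 1 from [3, 1, -4] -> [3, -4]
  drop 1 from [-5, 1, 3] -> [-5, 3]
  satisfied 1 clause(s); 3 remain; assigned so far: [1, 2]

Answer: 3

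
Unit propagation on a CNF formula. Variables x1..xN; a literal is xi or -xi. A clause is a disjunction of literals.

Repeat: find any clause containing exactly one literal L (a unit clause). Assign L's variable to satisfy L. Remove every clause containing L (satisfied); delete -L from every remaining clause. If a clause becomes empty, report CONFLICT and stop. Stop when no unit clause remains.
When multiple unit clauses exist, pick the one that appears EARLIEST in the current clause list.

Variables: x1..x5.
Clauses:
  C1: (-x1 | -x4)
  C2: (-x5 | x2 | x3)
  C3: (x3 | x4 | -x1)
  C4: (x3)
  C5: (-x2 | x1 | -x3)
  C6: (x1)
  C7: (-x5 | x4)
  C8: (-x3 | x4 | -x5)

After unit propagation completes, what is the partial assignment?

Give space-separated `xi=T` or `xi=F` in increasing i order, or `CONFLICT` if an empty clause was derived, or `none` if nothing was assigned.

unit clause [3] forces x3=T; simplify:
  drop -3 from [-2, 1, -3] -> [-2, 1]
  drop -3 from [-3, 4, -5] -> [4, -5]
  satisfied 3 clause(s); 5 remain; assigned so far: [3]
unit clause [1] forces x1=T; simplify:
  drop -1 from [-1, -4] -> [-4]
  satisfied 2 clause(s); 3 remain; assigned so far: [1, 3]
unit clause [-4] forces x4=F; simplify:
  drop 4 from [-5, 4] -> [-5]
  drop 4 from [4, -5] -> [-5]
  satisfied 1 clause(s); 2 remain; assigned so far: [1, 3, 4]
unit clause [-5] forces x5=F; simplify:
  satisfied 2 clause(s); 0 remain; assigned so far: [1, 3, 4, 5]

Answer: x1=T x3=T x4=F x5=F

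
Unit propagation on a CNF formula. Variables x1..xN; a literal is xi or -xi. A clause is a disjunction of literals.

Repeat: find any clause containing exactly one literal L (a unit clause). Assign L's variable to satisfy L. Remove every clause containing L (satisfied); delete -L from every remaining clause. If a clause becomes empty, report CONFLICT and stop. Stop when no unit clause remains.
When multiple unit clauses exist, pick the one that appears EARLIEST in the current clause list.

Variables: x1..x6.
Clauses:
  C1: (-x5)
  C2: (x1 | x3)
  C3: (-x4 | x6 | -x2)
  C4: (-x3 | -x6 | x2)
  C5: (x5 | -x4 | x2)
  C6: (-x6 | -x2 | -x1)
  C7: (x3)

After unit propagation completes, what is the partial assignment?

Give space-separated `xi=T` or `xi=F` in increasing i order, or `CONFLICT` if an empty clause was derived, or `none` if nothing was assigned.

Answer: x3=T x5=F

Derivation:
unit clause [-5] forces x5=F; simplify:
  drop 5 from [5, -4, 2] -> [-4, 2]
  satisfied 1 clause(s); 6 remain; assigned so far: [5]
unit clause [3] forces x3=T; simplify:
  drop -3 from [-3, -6, 2] -> [-6, 2]
  satisfied 2 clause(s); 4 remain; assigned so far: [3, 5]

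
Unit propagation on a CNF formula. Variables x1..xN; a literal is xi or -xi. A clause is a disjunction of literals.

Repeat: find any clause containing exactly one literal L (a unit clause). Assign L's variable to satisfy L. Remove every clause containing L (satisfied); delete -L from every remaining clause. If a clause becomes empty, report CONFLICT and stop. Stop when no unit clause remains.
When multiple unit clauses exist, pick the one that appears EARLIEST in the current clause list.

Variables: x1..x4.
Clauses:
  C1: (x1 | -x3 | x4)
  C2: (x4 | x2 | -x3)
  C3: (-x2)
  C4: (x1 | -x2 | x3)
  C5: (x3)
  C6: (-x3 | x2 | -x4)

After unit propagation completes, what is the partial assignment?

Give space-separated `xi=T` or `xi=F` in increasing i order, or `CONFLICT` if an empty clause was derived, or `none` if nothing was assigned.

Answer: CONFLICT

Derivation:
unit clause [-2] forces x2=F; simplify:
  drop 2 from [4, 2, -3] -> [4, -3]
  drop 2 from [-3, 2, -4] -> [-3, -4]
  satisfied 2 clause(s); 4 remain; assigned so far: [2]
unit clause [3] forces x3=T; simplify:
  drop -3 from [1, -3, 4] -> [1, 4]
  drop -3 from [4, -3] -> [4]
  drop -3 from [-3, -4] -> [-4]
  satisfied 1 clause(s); 3 remain; assigned so far: [2, 3]
unit clause [4] forces x4=T; simplify:
  drop -4 from [-4] -> [] (empty!)
  satisfied 2 clause(s); 1 remain; assigned so far: [2, 3, 4]
CONFLICT (empty clause)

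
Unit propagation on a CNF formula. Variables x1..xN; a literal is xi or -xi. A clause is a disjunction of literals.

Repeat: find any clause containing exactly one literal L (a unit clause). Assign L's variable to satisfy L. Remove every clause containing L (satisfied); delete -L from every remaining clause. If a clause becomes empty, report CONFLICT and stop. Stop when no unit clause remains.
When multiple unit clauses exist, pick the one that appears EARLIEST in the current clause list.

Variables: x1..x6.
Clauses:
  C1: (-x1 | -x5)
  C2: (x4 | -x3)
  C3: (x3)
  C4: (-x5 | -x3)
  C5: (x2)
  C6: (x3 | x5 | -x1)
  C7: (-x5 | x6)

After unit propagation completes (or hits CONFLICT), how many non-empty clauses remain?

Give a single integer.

unit clause [3] forces x3=T; simplify:
  drop -3 from [4, -3] -> [4]
  drop -3 from [-5, -3] -> [-5]
  satisfied 2 clause(s); 5 remain; assigned so far: [3]
unit clause [4] forces x4=T; simplify:
  satisfied 1 clause(s); 4 remain; assigned so far: [3, 4]
unit clause [-5] forces x5=F; simplify:
  satisfied 3 clause(s); 1 remain; assigned so far: [3, 4, 5]
unit clause [2] forces x2=T; simplify:
  satisfied 1 clause(s); 0 remain; assigned so far: [2, 3, 4, 5]

Answer: 0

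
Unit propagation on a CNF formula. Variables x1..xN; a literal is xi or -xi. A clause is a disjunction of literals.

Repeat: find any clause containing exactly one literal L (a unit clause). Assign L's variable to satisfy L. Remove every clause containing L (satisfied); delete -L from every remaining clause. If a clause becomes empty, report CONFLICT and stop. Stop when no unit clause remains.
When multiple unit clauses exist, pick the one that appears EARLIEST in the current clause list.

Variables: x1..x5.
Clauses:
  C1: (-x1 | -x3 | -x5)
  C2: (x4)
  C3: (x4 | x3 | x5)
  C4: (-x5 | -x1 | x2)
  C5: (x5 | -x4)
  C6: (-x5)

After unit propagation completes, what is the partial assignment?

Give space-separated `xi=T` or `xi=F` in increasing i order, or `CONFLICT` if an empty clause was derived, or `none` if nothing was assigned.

unit clause [4] forces x4=T; simplify:
  drop -4 from [5, -4] -> [5]
  satisfied 2 clause(s); 4 remain; assigned so far: [4]
unit clause [5] forces x5=T; simplify:
  drop -5 from [-1, -3, -5] -> [-1, -3]
  drop -5 from [-5, -1, 2] -> [-1, 2]
  drop -5 from [-5] -> [] (empty!)
  satisfied 1 clause(s); 3 remain; assigned so far: [4, 5]
CONFLICT (empty clause)

Answer: CONFLICT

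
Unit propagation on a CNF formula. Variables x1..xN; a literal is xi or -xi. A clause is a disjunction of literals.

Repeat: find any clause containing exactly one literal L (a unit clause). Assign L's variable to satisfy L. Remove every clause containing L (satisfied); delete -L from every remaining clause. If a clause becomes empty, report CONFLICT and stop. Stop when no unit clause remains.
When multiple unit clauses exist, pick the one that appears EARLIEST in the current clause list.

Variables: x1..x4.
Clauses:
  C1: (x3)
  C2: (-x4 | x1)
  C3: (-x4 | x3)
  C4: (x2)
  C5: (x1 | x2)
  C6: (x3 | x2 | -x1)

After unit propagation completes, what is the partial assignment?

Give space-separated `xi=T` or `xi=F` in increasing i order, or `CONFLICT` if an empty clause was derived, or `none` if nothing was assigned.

unit clause [3] forces x3=T; simplify:
  satisfied 3 clause(s); 3 remain; assigned so far: [3]
unit clause [2] forces x2=T; simplify:
  satisfied 2 clause(s); 1 remain; assigned so far: [2, 3]

Answer: x2=T x3=T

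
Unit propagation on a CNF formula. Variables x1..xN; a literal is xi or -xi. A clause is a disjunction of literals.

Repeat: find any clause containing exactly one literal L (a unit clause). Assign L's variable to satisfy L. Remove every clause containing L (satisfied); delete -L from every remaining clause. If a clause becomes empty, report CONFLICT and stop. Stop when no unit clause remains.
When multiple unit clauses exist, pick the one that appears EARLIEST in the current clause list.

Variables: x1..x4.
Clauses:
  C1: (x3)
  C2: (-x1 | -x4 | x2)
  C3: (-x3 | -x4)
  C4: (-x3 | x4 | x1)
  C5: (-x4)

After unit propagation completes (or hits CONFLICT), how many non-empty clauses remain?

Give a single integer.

Answer: 0

Derivation:
unit clause [3] forces x3=T; simplify:
  drop -3 from [-3, -4] -> [-4]
  drop -3 from [-3, 4, 1] -> [4, 1]
  satisfied 1 clause(s); 4 remain; assigned so far: [3]
unit clause [-4] forces x4=F; simplify:
  drop 4 from [4, 1] -> [1]
  satisfied 3 clause(s); 1 remain; assigned so far: [3, 4]
unit clause [1] forces x1=T; simplify:
  satisfied 1 clause(s); 0 remain; assigned so far: [1, 3, 4]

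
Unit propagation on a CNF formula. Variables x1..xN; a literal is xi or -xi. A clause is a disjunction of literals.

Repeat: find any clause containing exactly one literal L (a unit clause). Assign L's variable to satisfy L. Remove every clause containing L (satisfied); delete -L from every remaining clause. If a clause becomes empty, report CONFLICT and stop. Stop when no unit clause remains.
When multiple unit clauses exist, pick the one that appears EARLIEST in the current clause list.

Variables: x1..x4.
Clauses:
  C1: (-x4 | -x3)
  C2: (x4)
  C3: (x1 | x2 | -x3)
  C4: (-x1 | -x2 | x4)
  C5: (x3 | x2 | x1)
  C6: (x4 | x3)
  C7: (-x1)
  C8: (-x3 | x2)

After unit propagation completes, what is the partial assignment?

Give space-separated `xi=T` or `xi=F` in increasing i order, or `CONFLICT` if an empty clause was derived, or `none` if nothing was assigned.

Answer: x1=F x2=T x3=F x4=T

Derivation:
unit clause [4] forces x4=T; simplify:
  drop -4 from [-4, -3] -> [-3]
  satisfied 3 clause(s); 5 remain; assigned so far: [4]
unit clause [-3] forces x3=F; simplify:
  drop 3 from [3, 2, 1] -> [2, 1]
  satisfied 3 clause(s); 2 remain; assigned so far: [3, 4]
unit clause [-1] forces x1=F; simplify:
  drop 1 from [2, 1] -> [2]
  satisfied 1 clause(s); 1 remain; assigned so far: [1, 3, 4]
unit clause [2] forces x2=T; simplify:
  satisfied 1 clause(s); 0 remain; assigned so far: [1, 2, 3, 4]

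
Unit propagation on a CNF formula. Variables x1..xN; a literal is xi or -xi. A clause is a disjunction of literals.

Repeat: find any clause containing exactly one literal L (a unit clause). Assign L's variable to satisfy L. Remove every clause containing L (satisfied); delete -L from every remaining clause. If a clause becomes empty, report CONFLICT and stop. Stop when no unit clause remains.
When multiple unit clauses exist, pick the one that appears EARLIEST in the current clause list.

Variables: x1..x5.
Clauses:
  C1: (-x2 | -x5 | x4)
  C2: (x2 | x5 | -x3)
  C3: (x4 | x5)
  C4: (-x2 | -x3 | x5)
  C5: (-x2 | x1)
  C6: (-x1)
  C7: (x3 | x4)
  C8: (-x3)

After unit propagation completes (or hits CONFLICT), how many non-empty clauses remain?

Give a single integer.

Answer: 0

Derivation:
unit clause [-1] forces x1=F; simplify:
  drop 1 from [-2, 1] -> [-2]
  satisfied 1 clause(s); 7 remain; assigned so far: [1]
unit clause [-2] forces x2=F; simplify:
  drop 2 from [2, 5, -3] -> [5, -3]
  satisfied 3 clause(s); 4 remain; assigned so far: [1, 2]
unit clause [-3] forces x3=F; simplify:
  drop 3 from [3, 4] -> [4]
  satisfied 2 clause(s); 2 remain; assigned so far: [1, 2, 3]
unit clause [4] forces x4=T; simplify:
  satisfied 2 clause(s); 0 remain; assigned so far: [1, 2, 3, 4]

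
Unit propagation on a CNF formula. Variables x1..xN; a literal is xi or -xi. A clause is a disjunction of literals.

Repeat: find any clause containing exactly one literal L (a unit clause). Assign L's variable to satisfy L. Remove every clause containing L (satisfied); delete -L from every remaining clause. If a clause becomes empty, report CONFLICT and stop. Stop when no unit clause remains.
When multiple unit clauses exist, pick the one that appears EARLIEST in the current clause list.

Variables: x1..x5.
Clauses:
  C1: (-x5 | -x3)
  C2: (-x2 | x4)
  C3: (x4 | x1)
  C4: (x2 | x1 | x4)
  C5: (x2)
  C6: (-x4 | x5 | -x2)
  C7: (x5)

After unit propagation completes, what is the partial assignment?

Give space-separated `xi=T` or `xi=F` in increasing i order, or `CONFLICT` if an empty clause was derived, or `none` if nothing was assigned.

Answer: x2=T x3=F x4=T x5=T

Derivation:
unit clause [2] forces x2=T; simplify:
  drop -2 from [-2, 4] -> [4]
  drop -2 from [-4, 5, -2] -> [-4, 5]
  satisfied 2 clause(s); 5 remain; assigned so far: [2]
unit clause [4] forces x4=T; simplify:
  drop -4 from [-4, 5] -> [5]
  satisfied 2 clause(s); 3 remain; assigned so far: [2, 4]
unit clause [5] forces x5=T; simplify:
  drop -5 from [-5, -3] -> [-3]
  satisfied 2 clause(s); 1 remain; assigned so far: [2, 4, 5]
unit clause [-3] forces x3=F; simplify:
  satisfied 1 clause(s); 0 remain; assigned so far: [2, 3, 4, 5]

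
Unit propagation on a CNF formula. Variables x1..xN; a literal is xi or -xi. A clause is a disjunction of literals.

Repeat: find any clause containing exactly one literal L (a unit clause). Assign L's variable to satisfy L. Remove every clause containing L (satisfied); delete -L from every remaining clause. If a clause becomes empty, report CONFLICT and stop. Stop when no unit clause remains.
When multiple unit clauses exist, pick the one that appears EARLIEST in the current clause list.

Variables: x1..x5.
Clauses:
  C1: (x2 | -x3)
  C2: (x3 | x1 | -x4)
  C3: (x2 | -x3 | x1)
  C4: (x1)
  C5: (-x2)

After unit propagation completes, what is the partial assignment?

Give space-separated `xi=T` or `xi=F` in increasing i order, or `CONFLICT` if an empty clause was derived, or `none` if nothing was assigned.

unit clause [1] forces x1=T; simplify:
  satisfied 3 clause(s); 2 remain; assigned so far: [1]
unit clause [-2] forces x2=F; simplify:
  drop 2 from [2, -3] -> [-3]
  satisfied 1 clause(s); 1 remain; assigned so far: [1, 2]
unit clause [-3] forces x3=F; simplify:
  satisfied 1 clause(s); 0 remain; assigned so far: [1, 2, 3]

Answer: x1=T x2=F x3=F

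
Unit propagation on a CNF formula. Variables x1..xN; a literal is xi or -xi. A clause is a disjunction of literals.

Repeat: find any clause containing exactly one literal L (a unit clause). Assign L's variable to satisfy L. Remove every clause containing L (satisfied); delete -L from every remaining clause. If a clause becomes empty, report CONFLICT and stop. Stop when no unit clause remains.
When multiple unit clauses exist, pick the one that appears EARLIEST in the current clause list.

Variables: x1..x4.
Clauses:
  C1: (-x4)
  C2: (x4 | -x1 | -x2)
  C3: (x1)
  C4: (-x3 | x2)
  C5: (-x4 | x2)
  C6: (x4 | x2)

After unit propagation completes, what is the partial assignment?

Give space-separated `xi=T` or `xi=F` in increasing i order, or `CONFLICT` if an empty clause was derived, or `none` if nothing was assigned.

unit clause [-4] forces x4=F; simplify:
  drop 4 from [4, -1, -2] -> [-1, -2]
  drop 4 from [4, 2] -> [2]
  satisfied 2 clause(s); 4 remain; assigned so far: [4]
unit clause [1] forces x1=T; simplify:
  drop -1 from [-1, -2] -> [-2]
  satisfied 1 clause(s); 3 remain; assigned so far: [1, 4]
unit clause [-2] forces x2=F; simplify:
  drop 2 from [-3, 2] -> [-3]
  drop 2 from [2] -> [] (empty!)
  satisfied 1 clause(s); 2 remain; assigned so far: [1, 2, 4]
CONFLICT (empty clause)

Answer: CONFLICT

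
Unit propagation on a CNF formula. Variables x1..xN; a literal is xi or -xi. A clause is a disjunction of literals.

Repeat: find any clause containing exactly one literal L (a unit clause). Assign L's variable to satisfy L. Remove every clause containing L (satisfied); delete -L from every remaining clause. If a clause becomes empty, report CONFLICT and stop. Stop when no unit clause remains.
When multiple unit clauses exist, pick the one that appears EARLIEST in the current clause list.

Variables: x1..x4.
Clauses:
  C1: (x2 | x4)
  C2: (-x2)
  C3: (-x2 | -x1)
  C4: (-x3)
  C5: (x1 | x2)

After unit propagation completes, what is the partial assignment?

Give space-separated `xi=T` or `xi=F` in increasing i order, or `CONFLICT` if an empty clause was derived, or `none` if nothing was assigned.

unit clause [-2] forces x2=F; simplify:
  drop 2 from [2, 4] -> [4]
  drop 2 from [1, 2] -> [1]
  satisfied 2 clause(s); 3 remain; assigned so far: [2]
unit clause [4] forces x4=T; simplify:
  satisfied 1 clause(s); 2 remain; assigned so far: [2, 4]
unit clause [-3] forces x3=F; simplify:
  satisfied 1 clause(s); 1 remain; assigned so far: [2, 3, 4]
unit clause [1] forces x1=T; simplify:
  satisfied 1 clause(s); 0 remain; assigned so far: [1, 2, 3, 4]

Answer: x1=T x2=F x3=F x4=T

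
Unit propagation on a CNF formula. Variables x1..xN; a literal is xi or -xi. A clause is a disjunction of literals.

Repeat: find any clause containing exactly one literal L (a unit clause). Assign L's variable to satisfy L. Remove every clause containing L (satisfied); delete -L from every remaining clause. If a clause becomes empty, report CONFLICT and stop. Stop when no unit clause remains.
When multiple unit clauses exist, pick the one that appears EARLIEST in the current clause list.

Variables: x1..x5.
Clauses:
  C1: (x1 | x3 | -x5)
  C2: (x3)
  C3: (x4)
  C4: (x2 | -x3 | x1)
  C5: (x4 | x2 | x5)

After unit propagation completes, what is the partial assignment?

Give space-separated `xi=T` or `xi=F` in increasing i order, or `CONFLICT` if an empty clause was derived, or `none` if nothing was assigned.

Answer: x3=T x4=T

Derivation:
unit clause [3] forces x3=T; simplify:
  drop -3 from [2, -3, 1] -> [2, 1]
  satisfied 2 clause(s); 3 remain; assigned so far: [3]
unit clause [4] forces x4=T; simplify:
  satisfied 2 clause(s); 1 remain; assigned so far: [3, 4]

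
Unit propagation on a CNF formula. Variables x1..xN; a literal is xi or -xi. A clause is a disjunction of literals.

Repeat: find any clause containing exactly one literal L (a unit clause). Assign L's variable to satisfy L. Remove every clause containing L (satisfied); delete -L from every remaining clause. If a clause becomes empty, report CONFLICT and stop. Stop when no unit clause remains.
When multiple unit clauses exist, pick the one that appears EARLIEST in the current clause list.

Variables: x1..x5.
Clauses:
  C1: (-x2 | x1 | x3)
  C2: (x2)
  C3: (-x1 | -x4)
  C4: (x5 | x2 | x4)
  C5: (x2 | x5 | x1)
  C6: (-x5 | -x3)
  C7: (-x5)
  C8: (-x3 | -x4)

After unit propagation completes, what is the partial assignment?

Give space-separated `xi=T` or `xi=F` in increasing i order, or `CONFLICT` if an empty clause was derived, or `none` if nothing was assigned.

unit clause [2] forces x2=T; simplify:
  drop -2 from [-2, 1, 3] -> [1, 3]
  satisfied 3 clause(s); 5 remain; assigned so far: [2]
unit clause [-5] forces x5=F; simplify:
  satisfied 2 clause(s); 3 remain; assigned so far: [2, 5]

Answer: x2=T x5=F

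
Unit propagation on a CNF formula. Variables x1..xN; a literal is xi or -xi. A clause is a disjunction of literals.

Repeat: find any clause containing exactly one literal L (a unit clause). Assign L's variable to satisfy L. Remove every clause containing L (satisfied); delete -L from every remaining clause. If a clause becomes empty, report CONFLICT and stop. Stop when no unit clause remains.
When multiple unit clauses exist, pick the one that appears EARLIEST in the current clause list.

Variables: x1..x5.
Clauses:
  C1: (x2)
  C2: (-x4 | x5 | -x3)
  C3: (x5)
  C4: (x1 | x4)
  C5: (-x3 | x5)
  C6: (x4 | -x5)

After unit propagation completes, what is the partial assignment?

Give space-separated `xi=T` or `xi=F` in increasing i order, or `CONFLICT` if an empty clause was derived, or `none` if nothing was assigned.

Answer: x2=T x4=T x5=T

Derivation:
unit clause [2] forces x2=T; simplify:
  satisfied 1 clause(s); 5 remain; assigned so far: [2]
unit clause [5] forces x5=T; simplify:
  drop -5 from [4, -5] -> [4]
  satisfied 3 clause(s); 2 remain; assigned so far: [2, 5]
unit clause [4] forces x4=T; simplify:
  satisfied 2 clause(s); 0 remain; assigned so far: [2, 4, 5]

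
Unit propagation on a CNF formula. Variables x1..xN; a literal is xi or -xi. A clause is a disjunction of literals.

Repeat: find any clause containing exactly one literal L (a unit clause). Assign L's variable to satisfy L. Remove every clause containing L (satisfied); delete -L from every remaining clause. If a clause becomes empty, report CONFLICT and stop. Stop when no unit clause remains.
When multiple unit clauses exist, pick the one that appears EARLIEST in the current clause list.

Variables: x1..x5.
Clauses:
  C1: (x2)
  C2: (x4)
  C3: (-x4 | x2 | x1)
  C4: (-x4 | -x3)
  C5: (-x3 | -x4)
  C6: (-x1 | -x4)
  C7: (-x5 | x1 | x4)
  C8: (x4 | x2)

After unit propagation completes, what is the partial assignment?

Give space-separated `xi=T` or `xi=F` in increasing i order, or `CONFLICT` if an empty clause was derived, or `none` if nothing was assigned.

unit clause [2] forces x2=T; simplify:
  satisfied 3 clause(s); 5 remain; assigned so far: [2]
unit clause [4] forces x4=T; simplify:
  drop -4 from [-4, -3] -> [-3]
  drop -4 from [-3, -4] -> [-3]
  drop -4 from [-1, -4] -> [-1]
  satisfied 2 clause(s); 3 remain; assigned so far: [2, 4]
unit clause [-3] forces x3=F; simplify:
  satisfied 2 clause(s); 1 remain; assigned so far: [2, 3, 4]
unit clause [-1] forces x1=F; simplify:
  satisfied 1 clause(s); 0 remain; assigned so far: [1, 2, 3, 4]

Answer: x1=F x2=T x3=F x4=T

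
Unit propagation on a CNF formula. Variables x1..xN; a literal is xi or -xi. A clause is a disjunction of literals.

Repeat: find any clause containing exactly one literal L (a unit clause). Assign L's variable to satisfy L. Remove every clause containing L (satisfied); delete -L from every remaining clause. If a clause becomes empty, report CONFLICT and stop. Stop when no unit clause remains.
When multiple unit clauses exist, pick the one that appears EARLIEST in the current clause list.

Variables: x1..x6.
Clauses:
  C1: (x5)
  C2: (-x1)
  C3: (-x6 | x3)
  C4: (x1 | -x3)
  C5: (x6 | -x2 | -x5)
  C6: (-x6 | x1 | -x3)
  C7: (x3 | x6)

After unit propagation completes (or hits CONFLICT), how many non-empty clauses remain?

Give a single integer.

Answer: 1

Derivation:
unit clause [5] forces x5=T; simplify:
  drop -5 from [6, -2, -5] -> [6, -2]
  satisfied 1 clause(s); 6 remain; assigned so far: [5]
unit clause [-1] forces x1=F; simplify:
  drop 1 from [1, -3] -> [-3]
  drop 1 from [-6, 1, -3] -> [-6, -3]
  satisfied 1 clause(s); 5 remain; assigned so far: [1, 5]
unit clause [-3] forces x3=F; simplify:
  drop 3 from [-6, 3] -> [-6]
  drop 3 from [3, 6] -> [6]
  satisfied 2 clause(s); 3 remain; assigned so far: [1, 3, 5]
unit clause [-6] forces x6=F; simplify:
  drop 6 from [6, -2] -> [-2]
  drop 6 from [6] -> [] (empty!)
  satisfied 1 clause(s); 2 remain; assigned so far: [1, 3, 5, 6]
CONFLICT (empty clause)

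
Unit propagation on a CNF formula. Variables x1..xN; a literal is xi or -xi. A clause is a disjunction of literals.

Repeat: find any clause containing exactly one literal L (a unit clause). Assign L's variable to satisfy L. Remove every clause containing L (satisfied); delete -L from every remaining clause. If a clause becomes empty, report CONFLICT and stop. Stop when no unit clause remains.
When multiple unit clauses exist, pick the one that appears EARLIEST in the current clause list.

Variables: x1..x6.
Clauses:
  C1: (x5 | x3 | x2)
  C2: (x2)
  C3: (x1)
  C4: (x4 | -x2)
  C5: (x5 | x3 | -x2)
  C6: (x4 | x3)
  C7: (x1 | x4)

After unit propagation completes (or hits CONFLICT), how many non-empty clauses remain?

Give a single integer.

Answer: 1

Derivation:
unit clause [2] forces x2=T; simplify:
  drop -2 from [4, -2] -> [4]
  drop -2 from [5, 3, -2] -> [5, 3]
  satisfied 2 clause(s); 5 remain; assigned so far: [2]
unit clause [1] forces x1=T; simplify:
  satisfied 2 clause(s); 3 remain; assigned so far: [1, 2]
unit clause [4] forces x4=T; simplify:
  satisfied 2 clause(s); 1 remain; assigned so far: [1, 2, 4]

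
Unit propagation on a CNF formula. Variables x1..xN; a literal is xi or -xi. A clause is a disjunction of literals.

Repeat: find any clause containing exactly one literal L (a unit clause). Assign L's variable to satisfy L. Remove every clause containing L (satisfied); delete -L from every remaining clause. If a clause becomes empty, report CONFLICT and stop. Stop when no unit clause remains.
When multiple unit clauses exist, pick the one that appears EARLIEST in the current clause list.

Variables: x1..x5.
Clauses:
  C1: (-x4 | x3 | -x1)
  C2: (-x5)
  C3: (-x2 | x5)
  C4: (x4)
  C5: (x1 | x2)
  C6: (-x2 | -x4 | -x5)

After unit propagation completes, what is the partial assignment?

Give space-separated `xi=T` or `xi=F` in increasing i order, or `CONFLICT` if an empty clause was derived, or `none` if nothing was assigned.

unit clause [-5] forces x5=F; simplify:
  drop 5 from [-2, 5] -> [-2]
  satisfied 2 clause(s); 4 remain; assigned so far: [5]
unit clause [-2] forces x2=F; simplify:
  drop 2 from [1, 2] -> [1]
  satisfied 1 clause(s); 3 remain; assigned so far: [2, 5]
unit clause [4] forces x4=T; simplify:
  drop -4 from [-4, 3, -1] -> [3, -1]
  satisfied 1 clause(s); 2 remain; assigned so far: [2, 4, 5]
unit clause [1] forces x1=T; simplify:
  drop -1 from [3, -1] -> [3]
  satisfied 1 clause(s); 1 remain; assigned so far: [1, 2, 4, 5]
unit clause [3] forces x3=T; simplify:
  satisfied 1 clause(s); 0 remain; assigned so far: [1, 2, 3, 4, 5]

Answer: x1=T x2=F x3=T x4=T x5=F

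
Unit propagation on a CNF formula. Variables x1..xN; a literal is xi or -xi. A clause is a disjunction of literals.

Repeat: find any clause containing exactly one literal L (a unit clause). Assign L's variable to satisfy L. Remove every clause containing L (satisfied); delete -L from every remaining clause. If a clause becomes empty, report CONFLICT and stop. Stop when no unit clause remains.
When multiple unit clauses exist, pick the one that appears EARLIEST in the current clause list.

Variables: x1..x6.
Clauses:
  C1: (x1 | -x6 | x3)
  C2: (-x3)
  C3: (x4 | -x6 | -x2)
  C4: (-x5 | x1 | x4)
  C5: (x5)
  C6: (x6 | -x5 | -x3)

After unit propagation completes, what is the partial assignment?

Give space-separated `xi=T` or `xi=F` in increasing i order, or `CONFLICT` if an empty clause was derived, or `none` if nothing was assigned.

Answer: x3=F x5=T

Derivation:
unit clause [-3] forces x3=F; simplify:
  drop 3 from [1, -6, 3] -> [1, -6]
  satisfied 2 clause(s); 4 remain; assigned so far: [3]
unit clause [5] forces x5=T; simplify:
  drop -5 from [-5, 1, 4] -> [1, 4]
  satisfied 1 clause(s); 3 remain; assigned so far: [3, 5]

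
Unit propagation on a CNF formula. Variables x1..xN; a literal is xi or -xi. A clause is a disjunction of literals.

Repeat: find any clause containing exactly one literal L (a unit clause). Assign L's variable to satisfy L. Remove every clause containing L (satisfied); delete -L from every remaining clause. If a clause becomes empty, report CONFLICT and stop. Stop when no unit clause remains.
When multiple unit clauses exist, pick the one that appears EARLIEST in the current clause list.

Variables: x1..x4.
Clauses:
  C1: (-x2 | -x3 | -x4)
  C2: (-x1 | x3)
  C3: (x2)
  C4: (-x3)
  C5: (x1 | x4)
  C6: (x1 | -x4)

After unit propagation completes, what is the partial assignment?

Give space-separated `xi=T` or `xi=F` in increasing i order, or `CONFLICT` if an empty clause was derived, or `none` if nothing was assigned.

Answer: CONFLICT

Derivation:
unit clause [2] forces x2=T; simplify:
  drop -2 from [-2, -3, -4] -> [-3, -4]
  satisfied 1 clause(s); 5 remain; assigned so far: [2]
unit clause [-3] forces x3=F; simplify:
  drop 3 from [-1, 3] -> [-1]
  satisfied 2 clause(s); 3 remain; assigned so far: [2, 3]
unit clause [-1] forces x1=F; simplify:
  drop 1 from [1, 4] -> [4]
  drop 1 from [1, -4] -> [-4]
  satisfied 1 clause(s); 2 remain; assigned so far: [1, 2, 3]
unit clause [4] forces x4=T; simplify:
  drop -4 from [-4] -> [] (empty!)
  satisfied 1 clause(s); 1 remain; assigned so far: [1, 2, 3, 4]
CONFLICT (empty clause)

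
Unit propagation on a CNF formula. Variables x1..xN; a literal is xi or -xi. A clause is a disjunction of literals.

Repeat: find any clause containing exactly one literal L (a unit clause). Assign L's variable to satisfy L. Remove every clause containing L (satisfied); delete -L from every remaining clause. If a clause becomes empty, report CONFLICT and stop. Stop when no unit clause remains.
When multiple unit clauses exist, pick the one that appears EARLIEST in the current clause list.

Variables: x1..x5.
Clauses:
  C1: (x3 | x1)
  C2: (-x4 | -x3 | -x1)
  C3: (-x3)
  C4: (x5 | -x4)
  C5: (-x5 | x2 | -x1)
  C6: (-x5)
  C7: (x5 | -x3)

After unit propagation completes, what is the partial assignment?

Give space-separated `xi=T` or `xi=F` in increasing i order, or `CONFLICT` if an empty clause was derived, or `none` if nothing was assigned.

Answer: x1=T x3=F x4=F x5=F

Derivation:
unit clause [-3] forces x3=F; simplify:
  drop 3 from [3, 1] -> [1]
  satisfied 3 clause(s); 4 remain; assigned so far: [3]
unit clause [1] forces x1=T; simplify:
  drop -1 from [-5, 2, -1] -> [-5, 2]
  satisfied 1 clause(s); 3 remain; assigned so far: [1, 3]
unit clause [-5] forces x5=F; simplify:
  drop 5 from [5, -4] -> [-4]
  satisfied 2 clause(s); 1 remain; assigned so far: [1, 3, 5]
unit clause [-4] forces x4=F; simplify:
  satisfied 1 clause(s); 0 remain; assigned so far: [1, 3, 4, 5]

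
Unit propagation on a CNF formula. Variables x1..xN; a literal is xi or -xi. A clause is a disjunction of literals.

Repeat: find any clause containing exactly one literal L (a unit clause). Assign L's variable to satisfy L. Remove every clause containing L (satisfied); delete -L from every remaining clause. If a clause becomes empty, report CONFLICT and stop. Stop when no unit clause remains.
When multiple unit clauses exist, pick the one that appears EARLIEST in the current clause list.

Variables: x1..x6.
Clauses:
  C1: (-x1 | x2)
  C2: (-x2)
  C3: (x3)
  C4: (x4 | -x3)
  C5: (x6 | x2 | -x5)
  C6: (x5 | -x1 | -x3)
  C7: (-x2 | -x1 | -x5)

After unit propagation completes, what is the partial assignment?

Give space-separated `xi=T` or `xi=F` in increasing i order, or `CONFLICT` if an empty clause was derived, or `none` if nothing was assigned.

Answer: x1=F x2=F x3=T x4=T

Derivation:
unit clause [-2] forces x2=F; simplify:
  drop 2 from [-1, 2] -> [-1]
  drop 2 from [6, 2, -5] -> [6, -5]
  satisfied 2 clause(s); 5 remain; assigned so far: [2]
unit clause [-1] forces x1=F; simplify:
  satisfied 2 clause(s); 3 remain; assigned so far: [1, 2]
unit clause [3] forces x3=T; simplify:
  drop -3 from [4, -3] -> [4]
  satisfied 1 clause(s); 2 remain; assigned so far: [1, 2, 3]
unit clause [4] forces x4=T; simplify:
  satisfied 1 clause(s); 1 remain; assigned so far: [1, 2, 3, 4]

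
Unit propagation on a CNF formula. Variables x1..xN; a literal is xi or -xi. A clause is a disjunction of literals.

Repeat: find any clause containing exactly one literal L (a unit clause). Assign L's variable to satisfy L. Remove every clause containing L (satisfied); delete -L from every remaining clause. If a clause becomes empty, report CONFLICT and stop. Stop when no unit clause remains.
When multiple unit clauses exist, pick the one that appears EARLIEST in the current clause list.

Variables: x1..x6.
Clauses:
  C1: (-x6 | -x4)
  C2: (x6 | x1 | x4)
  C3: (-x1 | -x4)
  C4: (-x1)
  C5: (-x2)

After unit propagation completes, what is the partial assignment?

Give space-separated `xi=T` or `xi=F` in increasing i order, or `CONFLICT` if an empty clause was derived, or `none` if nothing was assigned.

unit clause [-1] forces x1=F; simplify:
  drop 1 from [6, 1, 4] -> [6, 4]
  satisfied 2 clause(s); 3 remain; assigned so far: [1]
unit clause [-2] forces x2=F; simplify:
  satisfied 1 clause(s); 2 remain; assigned so far: [1, 2]

Answer: x1=F x2=F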